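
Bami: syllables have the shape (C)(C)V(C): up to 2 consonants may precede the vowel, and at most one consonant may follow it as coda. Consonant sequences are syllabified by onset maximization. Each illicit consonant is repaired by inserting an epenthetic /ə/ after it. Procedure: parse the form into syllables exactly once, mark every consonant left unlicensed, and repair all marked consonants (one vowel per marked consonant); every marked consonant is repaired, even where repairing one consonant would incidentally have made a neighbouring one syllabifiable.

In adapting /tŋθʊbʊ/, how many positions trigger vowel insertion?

1

The unsyllabifiable consonants are /t/; each receives one epenthetic vowel.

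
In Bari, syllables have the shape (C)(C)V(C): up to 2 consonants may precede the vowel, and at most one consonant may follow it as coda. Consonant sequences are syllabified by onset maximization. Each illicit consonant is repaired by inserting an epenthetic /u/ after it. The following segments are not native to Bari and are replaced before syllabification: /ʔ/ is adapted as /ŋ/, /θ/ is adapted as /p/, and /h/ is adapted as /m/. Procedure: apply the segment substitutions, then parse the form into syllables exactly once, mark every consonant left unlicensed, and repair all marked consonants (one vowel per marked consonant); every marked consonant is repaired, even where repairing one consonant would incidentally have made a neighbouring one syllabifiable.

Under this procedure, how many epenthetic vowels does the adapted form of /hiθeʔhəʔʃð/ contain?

2

After substitution the input is /mipeŋməŋʃð/.
The unsyllabifiable consonants are /ʃ/, /ð/; each receives one epenthetic vowel.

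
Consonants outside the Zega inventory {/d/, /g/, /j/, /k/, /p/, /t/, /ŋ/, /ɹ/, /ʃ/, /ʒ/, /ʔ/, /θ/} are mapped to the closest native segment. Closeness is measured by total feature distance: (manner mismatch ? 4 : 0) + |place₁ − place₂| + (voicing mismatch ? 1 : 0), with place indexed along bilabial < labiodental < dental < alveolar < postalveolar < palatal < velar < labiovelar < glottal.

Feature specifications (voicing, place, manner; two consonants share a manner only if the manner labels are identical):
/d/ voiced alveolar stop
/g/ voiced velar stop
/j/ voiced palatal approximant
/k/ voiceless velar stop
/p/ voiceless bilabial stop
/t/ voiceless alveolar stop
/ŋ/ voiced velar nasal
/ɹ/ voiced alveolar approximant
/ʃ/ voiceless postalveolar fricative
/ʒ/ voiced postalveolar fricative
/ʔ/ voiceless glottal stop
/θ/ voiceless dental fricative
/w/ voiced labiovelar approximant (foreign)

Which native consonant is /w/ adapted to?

j

/j/ is closest: same manner (approximant), place distance 2 (labiovelar→palatal), same voicing; total 2. Next closest is /ɹ/ at distance 4.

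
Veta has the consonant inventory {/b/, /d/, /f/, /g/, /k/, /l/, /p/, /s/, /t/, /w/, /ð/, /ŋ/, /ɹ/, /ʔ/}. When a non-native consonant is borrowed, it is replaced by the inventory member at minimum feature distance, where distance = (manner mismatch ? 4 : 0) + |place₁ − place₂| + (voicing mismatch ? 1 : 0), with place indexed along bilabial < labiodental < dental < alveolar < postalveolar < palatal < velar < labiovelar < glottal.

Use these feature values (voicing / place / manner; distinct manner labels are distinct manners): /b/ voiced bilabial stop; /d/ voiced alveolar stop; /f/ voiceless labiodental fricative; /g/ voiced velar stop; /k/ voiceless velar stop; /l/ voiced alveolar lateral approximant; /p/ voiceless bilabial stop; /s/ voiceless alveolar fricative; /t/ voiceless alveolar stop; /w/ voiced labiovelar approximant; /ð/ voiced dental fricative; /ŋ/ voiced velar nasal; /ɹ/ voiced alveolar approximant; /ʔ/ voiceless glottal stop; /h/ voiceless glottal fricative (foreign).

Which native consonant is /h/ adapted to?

ʔ

/ʔ/ is closest: manner differs (fricative→stop, +4), place distance 0 (glottal→glottal), same voicing; total 4. Next closest is /s/ at distance 5.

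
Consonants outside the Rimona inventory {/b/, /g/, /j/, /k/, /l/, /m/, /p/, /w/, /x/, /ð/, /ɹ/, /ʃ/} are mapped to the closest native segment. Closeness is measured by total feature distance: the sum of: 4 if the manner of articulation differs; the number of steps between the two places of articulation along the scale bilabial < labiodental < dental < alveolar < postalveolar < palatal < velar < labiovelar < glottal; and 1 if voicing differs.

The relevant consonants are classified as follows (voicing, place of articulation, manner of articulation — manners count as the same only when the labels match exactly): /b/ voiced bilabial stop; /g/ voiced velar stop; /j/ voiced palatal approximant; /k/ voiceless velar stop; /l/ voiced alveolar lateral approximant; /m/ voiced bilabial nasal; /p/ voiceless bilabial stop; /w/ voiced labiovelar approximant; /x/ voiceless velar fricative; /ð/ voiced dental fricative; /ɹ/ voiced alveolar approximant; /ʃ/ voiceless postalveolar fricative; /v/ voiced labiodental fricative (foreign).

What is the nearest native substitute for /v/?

ð

/ð/ is closest: same manner (fricative), place distance 1 (labiodental→dental), same voicing; total 1. Next closest is /ʃ/ at distance 4.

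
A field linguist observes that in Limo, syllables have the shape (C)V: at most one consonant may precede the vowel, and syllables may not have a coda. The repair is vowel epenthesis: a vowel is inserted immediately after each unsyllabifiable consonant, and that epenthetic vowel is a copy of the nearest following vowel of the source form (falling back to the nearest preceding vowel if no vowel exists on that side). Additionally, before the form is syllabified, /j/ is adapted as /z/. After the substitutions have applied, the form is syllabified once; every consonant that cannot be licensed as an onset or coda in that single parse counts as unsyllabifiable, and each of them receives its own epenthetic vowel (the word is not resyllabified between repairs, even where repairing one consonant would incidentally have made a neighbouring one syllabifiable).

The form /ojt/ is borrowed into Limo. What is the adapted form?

Substitution: /j/ → /z/, giving /ozt/.
Under (C)V, the unsyllabifiable consonants are /z/, /t/ (no codas are permitted; onsets are limited to one consonant).
Each unlicensed consonant becomes the onset of a new syllable: /z/ → /zo/, /t/ → /to/.

ozoto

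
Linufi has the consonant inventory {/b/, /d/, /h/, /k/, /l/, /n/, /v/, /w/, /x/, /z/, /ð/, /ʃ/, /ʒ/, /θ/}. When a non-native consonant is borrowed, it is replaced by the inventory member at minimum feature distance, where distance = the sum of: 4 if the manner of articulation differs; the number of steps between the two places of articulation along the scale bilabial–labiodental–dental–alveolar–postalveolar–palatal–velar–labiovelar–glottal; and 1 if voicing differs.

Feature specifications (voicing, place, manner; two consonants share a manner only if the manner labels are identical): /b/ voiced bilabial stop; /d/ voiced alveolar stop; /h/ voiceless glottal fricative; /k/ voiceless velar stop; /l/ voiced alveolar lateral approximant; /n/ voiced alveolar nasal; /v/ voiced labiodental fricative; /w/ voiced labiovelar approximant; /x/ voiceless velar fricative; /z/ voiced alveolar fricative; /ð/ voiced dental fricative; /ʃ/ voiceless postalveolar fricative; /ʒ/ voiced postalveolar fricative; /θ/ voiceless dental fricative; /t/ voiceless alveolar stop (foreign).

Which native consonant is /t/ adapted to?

/d/ is closest: same manner (stop), place distance 0 (alveolar→alveolar), voicing differs (+1); total 1. Next closest is /k/ at distance 3.

d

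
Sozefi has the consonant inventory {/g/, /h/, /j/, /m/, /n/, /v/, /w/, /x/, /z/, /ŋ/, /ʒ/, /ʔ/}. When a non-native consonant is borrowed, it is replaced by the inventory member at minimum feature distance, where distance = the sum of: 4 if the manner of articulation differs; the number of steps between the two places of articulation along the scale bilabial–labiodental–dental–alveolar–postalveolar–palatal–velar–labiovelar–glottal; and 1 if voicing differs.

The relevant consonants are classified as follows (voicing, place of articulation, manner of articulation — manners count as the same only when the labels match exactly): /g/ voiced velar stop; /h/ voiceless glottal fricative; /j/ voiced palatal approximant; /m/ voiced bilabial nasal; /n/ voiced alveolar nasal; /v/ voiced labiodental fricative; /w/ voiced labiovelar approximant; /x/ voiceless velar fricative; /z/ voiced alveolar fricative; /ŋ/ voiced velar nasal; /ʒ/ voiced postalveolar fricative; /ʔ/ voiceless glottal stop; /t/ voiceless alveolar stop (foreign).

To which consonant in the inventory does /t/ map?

/g/ is closest: same manner (stop), place distance 3 (alveolar→velar), voicing differs (+1); total 4. Next closest is /n/ at distance 5.

g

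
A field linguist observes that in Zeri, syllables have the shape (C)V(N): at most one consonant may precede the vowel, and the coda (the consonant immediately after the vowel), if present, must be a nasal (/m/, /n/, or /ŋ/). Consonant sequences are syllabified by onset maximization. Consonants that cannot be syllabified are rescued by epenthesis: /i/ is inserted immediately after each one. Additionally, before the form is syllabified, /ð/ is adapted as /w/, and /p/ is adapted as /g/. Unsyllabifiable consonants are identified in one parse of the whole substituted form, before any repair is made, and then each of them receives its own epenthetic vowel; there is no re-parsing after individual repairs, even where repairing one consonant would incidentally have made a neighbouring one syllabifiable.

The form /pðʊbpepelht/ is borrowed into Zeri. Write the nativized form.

giwʊbigegelihiti

Substitution: /p/ → /g/, /ð/ → /w/, giving /gwʊbgegelht/.
The consonants /g/, /b/, /l/, /h/, /t/ cannot be parsed into a legal (C)V(N) syllable (only a nasal (/m/, /n/, or /ŋ/) is licensed in coda position; onsets are limited to one consonant).
Epenthesis after each stranded consonant: /g/ → /gi/, /b/ → /bi/, /l/ → /li/, /h/ → /hi/, /t/ → /ti/.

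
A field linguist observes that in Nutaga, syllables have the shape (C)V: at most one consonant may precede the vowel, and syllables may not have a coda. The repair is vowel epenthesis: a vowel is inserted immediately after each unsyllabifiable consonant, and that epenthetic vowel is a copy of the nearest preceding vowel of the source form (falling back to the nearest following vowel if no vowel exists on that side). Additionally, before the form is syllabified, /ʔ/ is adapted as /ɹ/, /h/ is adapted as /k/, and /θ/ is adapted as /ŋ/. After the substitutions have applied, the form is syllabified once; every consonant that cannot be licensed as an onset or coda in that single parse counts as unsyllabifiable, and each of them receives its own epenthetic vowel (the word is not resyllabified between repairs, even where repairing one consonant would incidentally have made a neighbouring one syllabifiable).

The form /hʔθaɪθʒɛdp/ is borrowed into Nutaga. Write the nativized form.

Substitution: /h/ → /k/, /ʔ/ → /ɹ/, /θ/ → /ŋ/, giving /kɹŋaɪŋʒɛdp/.
Under (C)V, the unsyllabifiable consonants are /k/, /ɹ/, /ŋ/, /d/, /p/ (no codas are permitted; onsets are limited to one consonant).
Each unlicensed consonant becomes the onset of a new syllable: /k/ → /ka/, /ɹ/ → /ɹa/, /ŋ/ → /ŋɪ/, /d/ → /dɛ/, /p/ → /pɛ/.

kaɹaŋaɪŋɪʒɛdɛpɛ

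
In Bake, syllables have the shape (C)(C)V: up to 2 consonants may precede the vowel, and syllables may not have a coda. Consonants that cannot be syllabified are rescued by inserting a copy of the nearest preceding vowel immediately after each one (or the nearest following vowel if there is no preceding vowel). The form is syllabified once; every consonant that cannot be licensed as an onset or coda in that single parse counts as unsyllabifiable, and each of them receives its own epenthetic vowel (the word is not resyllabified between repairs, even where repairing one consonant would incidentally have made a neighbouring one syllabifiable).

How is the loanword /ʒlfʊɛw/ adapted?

The consonants /ʒ/, /w/ cannot be parsed into a legal (C)(C)V syllable (no codas are permitted; onsets may contain at most 2 consonants).
Inserting the epenthetic vowel yields /ʒ/ → /ʒʊ/, /w/ → /wɛ/.

ʒʊlfʊɛwɛ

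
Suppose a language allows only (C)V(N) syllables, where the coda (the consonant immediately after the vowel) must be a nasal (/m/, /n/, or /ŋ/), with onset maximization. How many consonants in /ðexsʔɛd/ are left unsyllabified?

Under (C)V(N), the unsyllabifiable consonants are /x/, /s/, /d/ (only a nasal (/m/, /n/, or /ŋ/) is licensed in coda position; onsets are limited to one consonant).

3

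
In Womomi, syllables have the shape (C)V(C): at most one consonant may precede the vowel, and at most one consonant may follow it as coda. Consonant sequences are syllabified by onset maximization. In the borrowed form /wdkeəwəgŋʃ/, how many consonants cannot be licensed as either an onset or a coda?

Under (C)V(C), the unsyllabifiable consonants are /w/, /d/, /ŋ/, /ʃ/ (at most one coda consonant is licensed; onsets are limited to one consonant).

4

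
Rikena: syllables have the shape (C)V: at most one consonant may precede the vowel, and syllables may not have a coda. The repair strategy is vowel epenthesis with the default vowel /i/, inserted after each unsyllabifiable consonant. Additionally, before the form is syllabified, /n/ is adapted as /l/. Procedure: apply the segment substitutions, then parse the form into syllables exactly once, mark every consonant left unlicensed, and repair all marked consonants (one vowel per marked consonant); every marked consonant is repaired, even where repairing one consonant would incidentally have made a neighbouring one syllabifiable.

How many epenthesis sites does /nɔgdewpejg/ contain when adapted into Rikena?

After substitution the input is /lɔgdewpejg/.
The unsyllabifiable consonants are /g/, /w/, /j/, /g/; each receives one epenthetic vowel.

4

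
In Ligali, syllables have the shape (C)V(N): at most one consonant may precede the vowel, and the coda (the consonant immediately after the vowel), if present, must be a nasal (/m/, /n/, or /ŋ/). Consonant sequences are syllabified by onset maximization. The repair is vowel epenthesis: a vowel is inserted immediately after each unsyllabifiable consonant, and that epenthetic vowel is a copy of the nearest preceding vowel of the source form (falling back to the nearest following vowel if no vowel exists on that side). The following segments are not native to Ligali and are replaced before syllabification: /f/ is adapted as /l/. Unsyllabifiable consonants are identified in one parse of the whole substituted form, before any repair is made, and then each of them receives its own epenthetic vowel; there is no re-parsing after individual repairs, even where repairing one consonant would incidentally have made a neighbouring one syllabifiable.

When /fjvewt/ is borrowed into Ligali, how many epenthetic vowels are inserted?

After substitution the input is /ljvewt/.
The unsyllabifiable consonants are /l/, /j/, /w/, /t/; each receives one epenthetic vowel.

4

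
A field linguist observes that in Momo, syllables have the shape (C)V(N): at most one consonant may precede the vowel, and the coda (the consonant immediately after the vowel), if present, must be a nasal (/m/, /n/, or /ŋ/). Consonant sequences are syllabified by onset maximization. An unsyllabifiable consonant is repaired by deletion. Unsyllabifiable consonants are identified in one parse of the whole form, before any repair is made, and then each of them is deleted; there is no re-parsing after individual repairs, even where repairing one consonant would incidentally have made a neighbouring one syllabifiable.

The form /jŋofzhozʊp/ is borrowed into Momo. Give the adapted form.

Syllabifying with onset maximization leaves /j/, /f/, /z/, /p/ stranded (only a nasal (/m/, /n/, or /ŋ/) is licensed in coda position; onsets are limited to one consonant).
Each unlicensed consonant is deleted: /j/, /f/, /z/, /p/.

ŋohozʊ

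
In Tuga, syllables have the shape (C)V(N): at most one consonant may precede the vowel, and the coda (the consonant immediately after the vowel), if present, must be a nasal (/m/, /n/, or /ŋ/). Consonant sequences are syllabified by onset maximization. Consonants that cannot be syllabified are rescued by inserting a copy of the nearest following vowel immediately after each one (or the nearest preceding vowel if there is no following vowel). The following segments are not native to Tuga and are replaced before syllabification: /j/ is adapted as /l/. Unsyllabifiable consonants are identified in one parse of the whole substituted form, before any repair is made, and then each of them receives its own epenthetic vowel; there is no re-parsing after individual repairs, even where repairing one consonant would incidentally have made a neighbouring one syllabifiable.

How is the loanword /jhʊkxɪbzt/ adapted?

Substitution: /j/ → /l/, giving /lhʊkxɪbzt/.
Syllabifying with onset maximization leaves /l/, /k/, /b/, /z/, /t/ stranded (only a nasal (/m/, /n/, or /ŋ/) is licensed in coda position; onsets are limited to one consonant).
Inserting the epenthetic vowel yields /l/ → /lʊ/, /k/ → /kɪ/, /b/ → /bɪ/, /z/ → /zɪ/, /t/ → /tɪ/.

lʊhʊkɪxɪbɪzɪtɪ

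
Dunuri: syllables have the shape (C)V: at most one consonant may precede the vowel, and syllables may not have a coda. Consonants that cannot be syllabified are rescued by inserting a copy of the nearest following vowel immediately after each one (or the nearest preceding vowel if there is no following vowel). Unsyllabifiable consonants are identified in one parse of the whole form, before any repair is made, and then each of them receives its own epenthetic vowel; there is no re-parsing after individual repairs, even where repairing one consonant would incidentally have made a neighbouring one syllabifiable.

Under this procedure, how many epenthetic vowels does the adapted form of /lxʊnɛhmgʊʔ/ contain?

The unsyllabifiable consonants are /l/, /h/, /m/, /ʔ/; each receives one epenthetic vowel.

4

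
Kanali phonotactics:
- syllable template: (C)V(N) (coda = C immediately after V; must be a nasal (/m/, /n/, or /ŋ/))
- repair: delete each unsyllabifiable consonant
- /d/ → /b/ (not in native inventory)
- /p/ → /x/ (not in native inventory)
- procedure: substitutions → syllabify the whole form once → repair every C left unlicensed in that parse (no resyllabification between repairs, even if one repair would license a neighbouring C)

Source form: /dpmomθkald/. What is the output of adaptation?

momka

Substitution: /d/ → /b/, /p/ → /x/, giving /bxmomθkalb/.
The consonants /b/, /x/, /θ/, /l/, /b/ cannot be parsed into a legal (C)V(N) syllable (only a nasal (/m/, /n/, or /ŋ/) is licensed in coda position; onsets are limited to one consonant).
Deletion applies to /b/, /x/, /θ/, /l/, /b/.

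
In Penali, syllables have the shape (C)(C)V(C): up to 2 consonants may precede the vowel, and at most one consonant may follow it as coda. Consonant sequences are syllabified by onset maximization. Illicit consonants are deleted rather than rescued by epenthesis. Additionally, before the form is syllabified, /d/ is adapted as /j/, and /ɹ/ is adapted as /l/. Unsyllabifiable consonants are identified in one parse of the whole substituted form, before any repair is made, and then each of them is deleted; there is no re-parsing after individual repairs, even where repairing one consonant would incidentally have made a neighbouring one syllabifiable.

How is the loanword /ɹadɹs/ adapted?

laj

Substitution: /ɹ/ → /l/, /d/ → /j/, giving /lajls/.
Syllabifying with onset maximization leaves /l/, /s/ stranded (at most one coda consonant is licensed; onsets may contain at most 2 consonants).
Each unlicensed consonant is deleted: /l/, /s/.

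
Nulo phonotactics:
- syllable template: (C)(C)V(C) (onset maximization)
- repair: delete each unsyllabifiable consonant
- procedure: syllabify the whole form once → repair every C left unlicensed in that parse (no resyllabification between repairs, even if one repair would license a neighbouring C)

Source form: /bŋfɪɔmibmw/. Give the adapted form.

ŋfɪɔmib

Syllabifying with onset maximization leaves /b/, /m/, /w/ stranded (at most one coda consonant is licensed; onsets may contain at most 2 consonants).
Deleting the stranded consonants removes /b/, /m/, /w/.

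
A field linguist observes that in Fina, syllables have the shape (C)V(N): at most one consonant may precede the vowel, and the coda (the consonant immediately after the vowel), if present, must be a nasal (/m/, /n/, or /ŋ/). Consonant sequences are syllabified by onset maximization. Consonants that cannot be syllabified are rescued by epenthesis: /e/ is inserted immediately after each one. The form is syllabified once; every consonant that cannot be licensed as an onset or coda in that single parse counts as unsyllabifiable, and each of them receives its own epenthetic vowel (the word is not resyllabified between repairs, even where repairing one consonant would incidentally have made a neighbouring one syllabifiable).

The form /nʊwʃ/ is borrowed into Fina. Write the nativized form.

nʊweʃe

The consonants /w/, /ʃ/ cannot be parsed into a legal (C)V(N) syllable (only a nasal (/m/, /n/, or /ŋ/) is licensed in coda position; onsets are limited to one consonant).
Epenthesis after each stranded consonant: /w/ → /we/, /ʃ/ → /ʃe/.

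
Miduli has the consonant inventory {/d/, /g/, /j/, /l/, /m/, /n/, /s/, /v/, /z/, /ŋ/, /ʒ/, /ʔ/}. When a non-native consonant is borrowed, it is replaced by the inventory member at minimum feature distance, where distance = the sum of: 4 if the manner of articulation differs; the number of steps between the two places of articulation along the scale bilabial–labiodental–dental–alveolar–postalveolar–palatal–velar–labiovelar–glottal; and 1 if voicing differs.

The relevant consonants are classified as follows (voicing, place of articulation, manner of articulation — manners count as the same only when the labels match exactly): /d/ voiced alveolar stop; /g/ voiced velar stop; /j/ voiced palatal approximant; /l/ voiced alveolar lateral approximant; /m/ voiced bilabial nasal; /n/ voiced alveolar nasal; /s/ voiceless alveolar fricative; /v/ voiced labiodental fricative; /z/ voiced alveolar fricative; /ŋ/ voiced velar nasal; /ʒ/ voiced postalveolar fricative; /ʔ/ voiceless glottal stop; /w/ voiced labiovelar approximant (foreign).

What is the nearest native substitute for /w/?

j

/j/ is closest: same manner (approximant), place distance 2 (labiovelar→palatal), same voicing; total 2. Next closest is /g/ at distance 5.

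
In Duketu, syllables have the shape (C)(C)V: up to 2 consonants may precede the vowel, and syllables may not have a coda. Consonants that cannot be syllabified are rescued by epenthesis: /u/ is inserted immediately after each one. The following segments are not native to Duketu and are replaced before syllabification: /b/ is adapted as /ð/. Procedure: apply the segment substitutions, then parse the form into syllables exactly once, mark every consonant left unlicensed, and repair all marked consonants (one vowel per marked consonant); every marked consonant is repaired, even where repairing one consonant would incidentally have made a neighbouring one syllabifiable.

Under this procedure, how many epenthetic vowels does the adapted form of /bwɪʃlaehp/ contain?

2

After substitution the input is /ðwɪʃlaehp/.
The unsyllabifiable consonants are /h/, /p/; each receives one epenthetic vowel.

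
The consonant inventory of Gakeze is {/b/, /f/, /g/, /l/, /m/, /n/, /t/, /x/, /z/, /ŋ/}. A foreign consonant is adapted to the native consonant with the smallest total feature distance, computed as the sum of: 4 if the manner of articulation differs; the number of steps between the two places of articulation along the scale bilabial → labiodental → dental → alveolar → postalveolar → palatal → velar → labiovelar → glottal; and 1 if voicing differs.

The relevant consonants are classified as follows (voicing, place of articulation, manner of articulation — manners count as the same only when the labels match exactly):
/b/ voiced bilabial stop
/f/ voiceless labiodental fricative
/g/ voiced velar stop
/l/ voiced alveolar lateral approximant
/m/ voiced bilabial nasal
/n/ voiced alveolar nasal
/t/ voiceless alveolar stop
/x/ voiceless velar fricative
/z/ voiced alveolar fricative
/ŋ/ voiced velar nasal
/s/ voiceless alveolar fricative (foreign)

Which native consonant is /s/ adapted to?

/z/ is closest: same manner (fricative), place distance 0 (alveolar→alveolar), voicing differs (+1); total 1. Next closest is /f/ at distance 2.

z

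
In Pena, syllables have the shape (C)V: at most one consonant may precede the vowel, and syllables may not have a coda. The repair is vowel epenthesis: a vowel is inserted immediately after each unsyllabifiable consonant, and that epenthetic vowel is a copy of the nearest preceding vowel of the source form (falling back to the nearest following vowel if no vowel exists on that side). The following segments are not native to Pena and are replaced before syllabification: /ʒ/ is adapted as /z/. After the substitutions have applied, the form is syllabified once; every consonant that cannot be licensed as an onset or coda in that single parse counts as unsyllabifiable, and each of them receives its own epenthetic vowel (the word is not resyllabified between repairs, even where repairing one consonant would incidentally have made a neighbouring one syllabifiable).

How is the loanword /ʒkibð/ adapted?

Substitution: /ʒ/ → /z/, giving /zkibð/.
The consonants /z/, /b/, /ð/ cannot be parsed into a legal (C)V syllable (no codas are permitted; onsets are limited to one consonant).
Epenthesis after each stranded consonant: /z/ → /zi/, /b/ → /bi/, /ð/ → /ði/.

zikibiði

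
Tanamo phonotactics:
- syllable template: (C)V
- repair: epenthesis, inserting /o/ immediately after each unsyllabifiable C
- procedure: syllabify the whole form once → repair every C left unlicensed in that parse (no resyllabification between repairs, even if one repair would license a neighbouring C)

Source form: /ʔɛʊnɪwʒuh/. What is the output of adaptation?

Under (C)V, the unsyllabifiable consonants are /w/, /h/ (no codas are permitted; onsets are limited to one consonant).
Inserting the epenthetic vowel yields /w/ → /wo/, /h/ → /ho/.

ʔɛʊnɪwoʒuho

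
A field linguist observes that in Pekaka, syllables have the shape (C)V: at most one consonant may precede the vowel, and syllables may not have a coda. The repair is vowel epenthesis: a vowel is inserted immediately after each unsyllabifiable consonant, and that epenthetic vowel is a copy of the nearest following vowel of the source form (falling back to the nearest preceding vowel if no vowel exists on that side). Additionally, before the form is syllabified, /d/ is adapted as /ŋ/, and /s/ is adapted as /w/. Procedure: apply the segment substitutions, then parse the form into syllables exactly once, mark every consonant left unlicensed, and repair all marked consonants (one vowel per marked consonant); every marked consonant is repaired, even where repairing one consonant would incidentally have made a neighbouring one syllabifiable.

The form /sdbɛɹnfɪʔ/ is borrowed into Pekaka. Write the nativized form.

Substitution: /s/ → /w/, /d/ → /ŋ/, giving /wŋbɛɹnfɪʔ/.
The consonants /w/, /ŋ/, /ɹ/, /n/, /ʔ/ cannot be parsed into a legal (C)V syllable (no codas are permitted; onsets are limited to one consonant).
Epenthesis after each stranded consonant: /w/ → /wɛ/, /ŋ/ → /ŋɛ/, /ɹ/ → /ɹɪ/, /n/ → /nɪ/, /ʔ/ → /ʔɪ/.

wɛŋɛbɛɹɪnɪfɪʔɪ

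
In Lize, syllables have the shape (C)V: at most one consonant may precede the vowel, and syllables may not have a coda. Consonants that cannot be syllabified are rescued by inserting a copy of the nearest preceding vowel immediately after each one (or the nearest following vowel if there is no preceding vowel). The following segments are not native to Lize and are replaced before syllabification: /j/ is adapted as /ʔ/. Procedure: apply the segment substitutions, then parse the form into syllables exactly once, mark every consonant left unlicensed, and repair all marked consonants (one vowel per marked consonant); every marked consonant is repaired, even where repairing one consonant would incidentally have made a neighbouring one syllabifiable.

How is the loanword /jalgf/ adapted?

Substitution: /j/ → /ʔ/, giving /ʔalgf/.
The consonants /l/, /g/, /f/ cannot be parsed into a legal (C)V syllable (no codas are permitted; onsets are limited to one consonant).
Each unlicensed consonant becomes the onset of a new syllable: /l/ → /la/, /g/ → /ga/, /f/ → /fa/.

ʔalagafa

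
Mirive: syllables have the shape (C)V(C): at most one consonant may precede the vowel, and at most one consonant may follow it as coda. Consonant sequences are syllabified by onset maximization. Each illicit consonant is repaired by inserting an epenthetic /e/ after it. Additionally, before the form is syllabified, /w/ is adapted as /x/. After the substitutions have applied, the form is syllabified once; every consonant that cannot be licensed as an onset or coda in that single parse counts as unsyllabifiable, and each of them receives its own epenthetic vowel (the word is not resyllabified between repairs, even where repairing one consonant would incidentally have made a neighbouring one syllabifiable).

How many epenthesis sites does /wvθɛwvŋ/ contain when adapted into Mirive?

After substitution the input is /xvθɛxvŋ/.
The unsyllabifiable consonants are /x/, /v/, /v/, /ŋ/; each receives one epenthetic vowel.

4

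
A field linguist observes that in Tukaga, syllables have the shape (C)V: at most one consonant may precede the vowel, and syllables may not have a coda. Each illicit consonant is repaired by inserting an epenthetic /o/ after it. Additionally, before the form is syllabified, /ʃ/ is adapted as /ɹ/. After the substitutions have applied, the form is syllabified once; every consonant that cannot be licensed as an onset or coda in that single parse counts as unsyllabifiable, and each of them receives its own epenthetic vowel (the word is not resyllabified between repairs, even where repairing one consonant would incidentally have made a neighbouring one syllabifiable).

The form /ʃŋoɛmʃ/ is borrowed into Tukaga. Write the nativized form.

Substitution: /ʃ/ → /ɹ/, giving /ɹŋoɛmɹ/.
Syllabifying with onset maximization leaves /ɹ/, /m/, /ɹ/ stranded (no codas are permitted; onsets are limited to one consonant).
Each unlicensed consonant becomes the onset of a new syllable: /ɹ/ → /ɹo/, /m/ → /mo/, /ɹ/ → /ɹo/.

ɹoŋoɛmoɹo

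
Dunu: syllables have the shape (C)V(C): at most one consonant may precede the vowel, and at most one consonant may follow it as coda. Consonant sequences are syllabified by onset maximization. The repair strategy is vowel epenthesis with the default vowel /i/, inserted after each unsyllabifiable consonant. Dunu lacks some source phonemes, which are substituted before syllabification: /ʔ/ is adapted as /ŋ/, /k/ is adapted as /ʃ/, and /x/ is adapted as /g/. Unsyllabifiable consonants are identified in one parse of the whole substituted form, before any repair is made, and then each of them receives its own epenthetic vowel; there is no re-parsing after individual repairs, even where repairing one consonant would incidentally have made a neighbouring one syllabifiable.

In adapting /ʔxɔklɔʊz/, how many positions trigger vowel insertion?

After substitution the input is /ŋgɔʃlɔʊz/.
The unsyllabifiable consonants are /ŋ/; each receives one epenthetic vowel.

1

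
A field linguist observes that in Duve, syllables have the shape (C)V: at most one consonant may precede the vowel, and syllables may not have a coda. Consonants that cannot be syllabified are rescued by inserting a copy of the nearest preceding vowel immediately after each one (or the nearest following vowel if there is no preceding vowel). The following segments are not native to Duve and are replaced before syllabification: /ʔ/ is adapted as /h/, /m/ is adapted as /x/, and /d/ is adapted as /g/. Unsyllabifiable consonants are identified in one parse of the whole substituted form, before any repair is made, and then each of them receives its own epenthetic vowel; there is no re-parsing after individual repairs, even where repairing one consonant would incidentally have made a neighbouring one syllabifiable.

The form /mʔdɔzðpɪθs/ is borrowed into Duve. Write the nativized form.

Substitution: /m/ → /x/, /ʔ/ → /h/, /d/ → /g/, giving /xhgɔzðpɪθs/.
Syllabifying with onset maximization leaves /x/, /h/, /z/, /ð/, /θ/, /s/ stranded (no codas are permitted; onsets are limited to one consonant).
Each unlicensed consonant becomes the onset of a new syllable: /x/ → /xɔ/, /h/ → /hɔ/, /z/ → /zɔ/, /ð/ → /ðɔ/, /θ/ → /θɪ/, /s/ → /sɪ/.

xɔhɔgɔzɔðɔpɪθɪsɪ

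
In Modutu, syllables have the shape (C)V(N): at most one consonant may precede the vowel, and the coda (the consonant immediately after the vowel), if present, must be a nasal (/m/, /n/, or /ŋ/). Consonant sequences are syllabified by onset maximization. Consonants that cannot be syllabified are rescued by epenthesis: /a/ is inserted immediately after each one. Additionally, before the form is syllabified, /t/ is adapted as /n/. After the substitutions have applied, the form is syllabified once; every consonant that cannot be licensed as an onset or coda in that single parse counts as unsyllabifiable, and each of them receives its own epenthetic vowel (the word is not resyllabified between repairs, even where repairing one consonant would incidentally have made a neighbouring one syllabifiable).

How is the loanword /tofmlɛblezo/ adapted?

Substitution: /t/ → /n/, giving /nofmlɛblezo/.
Under (C)V(N), the unsyllabifiable consonants are /f/, /m/, /b/ (only a nasal (/m/, /n/, or /ŋ/) is licensed in coda position; onsets are limited to one consonant).
Epenthesis after each stranded consonant: /f/ → /fa/, /m/ → /ma/, /b/ → /ba/.

nofamalɛbalezo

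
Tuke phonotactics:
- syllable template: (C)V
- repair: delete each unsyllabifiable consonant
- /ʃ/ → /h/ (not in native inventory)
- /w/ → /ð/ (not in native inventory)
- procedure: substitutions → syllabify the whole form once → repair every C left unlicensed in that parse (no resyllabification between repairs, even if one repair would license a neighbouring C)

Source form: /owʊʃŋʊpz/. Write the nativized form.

Substitution: /w/ → /ð/, /ʃ/ → /h/, giving /oðʊhŋʊpz/.
Syllabifying with onset maximization leaves /h/, /p/, /z/ stranded (no codas are permitted; onsets are limited to one consonant).
Deletion applies to /h/, /p/, /z/.

oðʊŋʊ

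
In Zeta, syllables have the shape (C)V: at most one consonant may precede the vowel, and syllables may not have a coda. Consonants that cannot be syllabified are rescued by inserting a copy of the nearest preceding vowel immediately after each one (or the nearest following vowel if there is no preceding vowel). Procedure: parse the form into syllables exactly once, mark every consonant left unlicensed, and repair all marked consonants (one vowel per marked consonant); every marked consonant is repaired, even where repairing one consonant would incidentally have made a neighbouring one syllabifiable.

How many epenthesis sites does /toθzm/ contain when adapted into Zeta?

3

The unsyllabifiable consonants are /θ/, /z/, /m/; each receives one epenthetic vowel.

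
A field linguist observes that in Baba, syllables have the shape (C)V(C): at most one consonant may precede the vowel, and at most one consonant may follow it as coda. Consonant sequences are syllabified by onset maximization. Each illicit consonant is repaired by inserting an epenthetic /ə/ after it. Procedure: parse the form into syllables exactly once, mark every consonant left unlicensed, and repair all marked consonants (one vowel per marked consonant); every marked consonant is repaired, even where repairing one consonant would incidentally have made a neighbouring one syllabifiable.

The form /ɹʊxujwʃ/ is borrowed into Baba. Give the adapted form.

Syllabifying with onset maximization leaves /w/, /ʃ/ stranded (at most one coda consonant is licensed; onsets are limited to one consonant).
Each unlicensed consonant becomes the onset of a new syllable: /w/ → /wə/, /ʃ/ → /ʃə/.

ɹʊxujwəʃə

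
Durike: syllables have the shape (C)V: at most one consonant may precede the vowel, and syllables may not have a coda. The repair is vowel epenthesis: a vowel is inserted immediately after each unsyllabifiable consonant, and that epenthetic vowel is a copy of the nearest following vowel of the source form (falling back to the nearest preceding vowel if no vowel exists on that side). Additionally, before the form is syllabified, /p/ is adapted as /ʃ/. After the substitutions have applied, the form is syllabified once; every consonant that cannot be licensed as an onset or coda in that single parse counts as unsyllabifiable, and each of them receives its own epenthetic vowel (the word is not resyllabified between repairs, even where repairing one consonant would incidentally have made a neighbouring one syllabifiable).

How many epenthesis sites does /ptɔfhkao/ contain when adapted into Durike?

After substitution the input is /ʃtɔfhkao/.
The unsyllabifiable consonants are /ʃ/, /f/, /h/; each receives one epenthetic vowel.

3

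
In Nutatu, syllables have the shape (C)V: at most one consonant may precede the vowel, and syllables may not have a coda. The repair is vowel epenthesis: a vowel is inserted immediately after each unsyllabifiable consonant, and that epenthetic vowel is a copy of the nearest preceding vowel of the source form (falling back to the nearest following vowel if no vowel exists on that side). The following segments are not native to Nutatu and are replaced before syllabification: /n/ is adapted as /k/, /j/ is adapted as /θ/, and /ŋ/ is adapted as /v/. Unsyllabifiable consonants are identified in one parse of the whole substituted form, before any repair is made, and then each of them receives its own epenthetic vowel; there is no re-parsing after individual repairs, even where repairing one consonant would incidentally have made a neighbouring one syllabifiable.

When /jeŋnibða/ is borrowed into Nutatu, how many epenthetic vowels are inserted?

After substitution the input is /θevkibða/.
The unsyllabifiable consonants are /v/, /b/; each receives one epenthetic vowel.

2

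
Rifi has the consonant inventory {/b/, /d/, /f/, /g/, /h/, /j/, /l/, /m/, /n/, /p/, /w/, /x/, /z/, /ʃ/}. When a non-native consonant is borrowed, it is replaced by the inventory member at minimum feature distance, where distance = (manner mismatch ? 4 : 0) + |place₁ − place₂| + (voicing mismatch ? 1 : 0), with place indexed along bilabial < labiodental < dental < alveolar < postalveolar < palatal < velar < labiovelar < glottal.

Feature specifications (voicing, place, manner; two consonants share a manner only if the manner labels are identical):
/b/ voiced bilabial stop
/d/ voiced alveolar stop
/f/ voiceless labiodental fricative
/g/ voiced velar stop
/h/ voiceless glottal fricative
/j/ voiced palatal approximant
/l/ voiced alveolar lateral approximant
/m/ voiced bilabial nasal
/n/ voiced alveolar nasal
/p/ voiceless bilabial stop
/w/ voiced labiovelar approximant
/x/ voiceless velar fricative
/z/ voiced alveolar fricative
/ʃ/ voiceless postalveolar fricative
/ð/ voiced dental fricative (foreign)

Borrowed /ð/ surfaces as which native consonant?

z

/z/ is closest: same manner (fricative), place distance 1 (dental→alveolar), same voicing; total 1. Next closest is /f/ at distance 2.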